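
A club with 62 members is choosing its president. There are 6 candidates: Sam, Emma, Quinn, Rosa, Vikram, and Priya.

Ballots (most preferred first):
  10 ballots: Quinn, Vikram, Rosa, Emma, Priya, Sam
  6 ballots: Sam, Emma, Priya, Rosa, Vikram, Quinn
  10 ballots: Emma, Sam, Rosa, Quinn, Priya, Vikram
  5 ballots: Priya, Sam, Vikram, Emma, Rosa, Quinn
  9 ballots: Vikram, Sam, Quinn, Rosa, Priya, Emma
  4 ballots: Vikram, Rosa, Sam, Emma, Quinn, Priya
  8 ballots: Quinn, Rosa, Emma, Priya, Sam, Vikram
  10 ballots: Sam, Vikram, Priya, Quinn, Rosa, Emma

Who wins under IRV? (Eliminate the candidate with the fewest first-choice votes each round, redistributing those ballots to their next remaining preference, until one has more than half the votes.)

Sam

Round 1: Sam 16, Emma 10, Quinn 18, Rosa 0, Vikram 13, Priya 5. Rosa eliminated.
Round 2: Sam 16, Emma 10, Quinn 18, Vikram 13, Priya 5. Priya eliminated.
Round 3: Sam 21, Emma 10, Quinn 18, Vikram 13. Emma eliminated.
Round 4: Sam 31, Quinn 18, Vikram 13. Vikram eliminated.
Round 5: Sam 44, Quinn 18. Sam has a majority (≥32).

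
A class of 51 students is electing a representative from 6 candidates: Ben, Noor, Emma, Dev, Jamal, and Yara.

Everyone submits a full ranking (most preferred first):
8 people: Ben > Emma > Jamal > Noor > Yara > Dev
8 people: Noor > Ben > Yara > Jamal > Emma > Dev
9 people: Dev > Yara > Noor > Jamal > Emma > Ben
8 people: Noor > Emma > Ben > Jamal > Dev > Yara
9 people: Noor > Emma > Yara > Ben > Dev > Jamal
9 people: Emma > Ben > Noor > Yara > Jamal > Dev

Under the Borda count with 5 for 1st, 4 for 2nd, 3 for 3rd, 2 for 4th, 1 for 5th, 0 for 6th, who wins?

Noor

Ben: 8×5 + 8×4 + 9×0 + 8×3 + 9×2 + 9×4 = 150
Noor: 8×2 + 8×5 + 9×3 + 8×5 + 9×5 + 9×3 = 195
Emma: 8×4 + 8×1 + 9×1 + 8×4 + 9×4 + 9×5 = 162
Dev: 8×0 + 8×0 + 9×5 + 8×1 + 9×1 + 9×0 = 62
Jamal: 8×3 + 8×2 + 9×2 + 8×2 + 9×0 + 9×1 = 83
Yara: 8×1 + 8×3 + 9×4 + 8×0 + 9×3 + 9×2 = 113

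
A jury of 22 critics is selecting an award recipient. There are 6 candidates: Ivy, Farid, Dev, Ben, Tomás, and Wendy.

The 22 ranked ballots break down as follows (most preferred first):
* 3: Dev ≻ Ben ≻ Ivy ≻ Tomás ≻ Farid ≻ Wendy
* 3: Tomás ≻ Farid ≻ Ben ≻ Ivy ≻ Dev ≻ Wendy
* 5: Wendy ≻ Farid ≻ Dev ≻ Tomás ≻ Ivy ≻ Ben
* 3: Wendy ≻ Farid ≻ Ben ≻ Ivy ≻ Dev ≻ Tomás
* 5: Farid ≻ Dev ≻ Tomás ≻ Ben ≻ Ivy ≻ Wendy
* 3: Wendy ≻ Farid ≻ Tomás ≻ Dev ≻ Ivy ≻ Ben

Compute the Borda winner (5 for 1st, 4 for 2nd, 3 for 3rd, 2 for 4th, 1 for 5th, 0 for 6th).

Farid

Ivy: 3×3 + 3×2 + 5×1 + 3×2 + 5×1 + 3×1 = 34
Farid: 3×1 + 3×4 + 5×4 + 3×4 + 5×5 + 3×4 = 84
Dev: 3×5 + 3×1 + 5×3 + 3×1 + 5×4 + 3×2 = 62
Ben: 3×4 + 3×3 + 5×0 + 3×3 + 5×2 + 3×0 = 40
Tomás: 3×2 + 3×5 + 5×2 + 3×0 + 5×3 + 3×3 = 55
Wendy: 3×0 + 3×0 + 5×5 + 3×5 + 5×0 + 3×5 = 55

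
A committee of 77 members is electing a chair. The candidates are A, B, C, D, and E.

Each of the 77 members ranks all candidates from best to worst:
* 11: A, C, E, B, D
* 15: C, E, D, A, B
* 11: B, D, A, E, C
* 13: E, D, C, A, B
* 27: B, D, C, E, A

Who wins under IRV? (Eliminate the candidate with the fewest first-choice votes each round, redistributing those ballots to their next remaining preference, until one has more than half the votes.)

Round 1: A 11, B 38, C 15, D 0, E 13. D eliminated.
Round 2: A 11, B 38, C 15, E 13. A eliminated.
Round 3: B 38, C 26, E 13. E eliminated.
Round 4: B 38, C 39. C has a majority (≥39).

C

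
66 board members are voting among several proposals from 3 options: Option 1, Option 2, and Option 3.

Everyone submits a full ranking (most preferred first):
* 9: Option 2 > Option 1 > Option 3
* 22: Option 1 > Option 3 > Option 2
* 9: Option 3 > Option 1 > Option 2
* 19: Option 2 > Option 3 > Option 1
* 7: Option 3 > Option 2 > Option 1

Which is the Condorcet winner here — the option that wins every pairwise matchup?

Option 3 vs Option 1: 35–31
Option 3 vs Option 2: 38–28
Option 3 beats every other option.

Option 3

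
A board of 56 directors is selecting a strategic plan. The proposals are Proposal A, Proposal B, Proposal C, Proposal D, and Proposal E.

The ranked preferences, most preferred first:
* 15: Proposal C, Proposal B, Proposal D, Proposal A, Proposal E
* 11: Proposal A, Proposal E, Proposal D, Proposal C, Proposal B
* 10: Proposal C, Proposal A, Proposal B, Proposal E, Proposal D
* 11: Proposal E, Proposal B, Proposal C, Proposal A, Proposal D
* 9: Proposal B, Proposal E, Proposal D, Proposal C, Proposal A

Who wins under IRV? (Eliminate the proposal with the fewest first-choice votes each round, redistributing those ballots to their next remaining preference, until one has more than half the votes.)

Round 1: Proposal A 11, Proposal B 9, Proposal C 25, Proposal D 0, Proposal E 11. Proposal D eliminated.
Round 2: Proposal A 11, Proposal B 9, Proposal C 25, Proposal E 11. Proposal B eliminated.
Round 3: Proposal A 11, Proposal C 25, Proposal E 20. Proposal A eliminated.
Round 4: Proposal C 25, Proposal E 31. Proposal E has a majority (≥29).

Proposal E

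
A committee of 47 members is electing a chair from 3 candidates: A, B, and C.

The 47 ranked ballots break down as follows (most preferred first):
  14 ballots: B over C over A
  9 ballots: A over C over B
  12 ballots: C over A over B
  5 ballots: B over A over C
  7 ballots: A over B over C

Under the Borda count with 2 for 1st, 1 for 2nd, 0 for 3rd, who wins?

A: 14×0 + 9×2 + 12×1 + 5×1 + 7×2 = 49
B: 14×2 + 9×0 + 12×0 + 5×2 + 7×1 = 45
C: 14×1 + 9×1 + 12×2 + 5×0 + 7×0 = 47

A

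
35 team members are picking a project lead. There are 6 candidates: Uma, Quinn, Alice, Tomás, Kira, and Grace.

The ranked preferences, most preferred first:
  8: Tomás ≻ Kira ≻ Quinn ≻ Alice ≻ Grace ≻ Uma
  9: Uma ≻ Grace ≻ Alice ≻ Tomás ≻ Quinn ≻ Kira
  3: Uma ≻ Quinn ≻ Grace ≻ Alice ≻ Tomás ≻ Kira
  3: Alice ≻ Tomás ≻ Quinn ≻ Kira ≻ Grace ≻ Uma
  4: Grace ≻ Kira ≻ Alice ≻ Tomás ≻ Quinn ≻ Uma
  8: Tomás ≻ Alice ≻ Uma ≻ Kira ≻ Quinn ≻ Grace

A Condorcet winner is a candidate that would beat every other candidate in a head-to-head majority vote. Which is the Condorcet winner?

Alice vs Uma: 23–12
Alice vs Quinn: 24–11
Alice vs Tomás: 19–16
Alice vs Kira: 23–12
Alice vs Grace: 19–16
Alice beats every other candidate.

Alice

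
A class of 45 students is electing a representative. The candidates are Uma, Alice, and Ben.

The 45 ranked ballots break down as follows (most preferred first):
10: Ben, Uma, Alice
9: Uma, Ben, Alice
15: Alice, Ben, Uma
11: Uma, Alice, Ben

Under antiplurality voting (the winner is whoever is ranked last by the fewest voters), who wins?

Last-place votes: Uma 15, Alice 19, Ben 11.

Ben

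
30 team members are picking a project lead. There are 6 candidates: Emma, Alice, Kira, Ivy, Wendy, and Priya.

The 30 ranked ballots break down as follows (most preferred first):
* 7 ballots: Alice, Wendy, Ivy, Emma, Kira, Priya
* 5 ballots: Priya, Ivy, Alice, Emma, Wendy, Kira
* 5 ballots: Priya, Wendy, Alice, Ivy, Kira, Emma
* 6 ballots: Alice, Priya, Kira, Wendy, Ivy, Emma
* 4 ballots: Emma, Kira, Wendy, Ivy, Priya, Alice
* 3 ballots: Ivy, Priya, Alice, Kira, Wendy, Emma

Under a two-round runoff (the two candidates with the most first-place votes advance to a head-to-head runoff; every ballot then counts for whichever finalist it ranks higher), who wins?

Priya

Round 1 first-place votes: Emma 4, Alice 13, Kira 0, Ivy 3, Wendy 0, Priya 10. Alice and Priya advance.
Runoff: Alice is ranked above Priya on 13 ballots, Priya above Alice on 17.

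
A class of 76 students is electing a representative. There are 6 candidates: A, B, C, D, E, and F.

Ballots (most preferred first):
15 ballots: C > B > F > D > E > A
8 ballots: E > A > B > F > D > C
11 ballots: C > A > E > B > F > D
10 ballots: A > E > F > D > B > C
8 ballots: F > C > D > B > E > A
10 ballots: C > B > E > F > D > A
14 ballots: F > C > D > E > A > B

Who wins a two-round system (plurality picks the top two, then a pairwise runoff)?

F

Round 1 first-place votes: A 10, B 0, C 36, D 0, E 8, F 22. C and F advance.
Runoff: C is ranked above F on 36 ballots, F above C on 40.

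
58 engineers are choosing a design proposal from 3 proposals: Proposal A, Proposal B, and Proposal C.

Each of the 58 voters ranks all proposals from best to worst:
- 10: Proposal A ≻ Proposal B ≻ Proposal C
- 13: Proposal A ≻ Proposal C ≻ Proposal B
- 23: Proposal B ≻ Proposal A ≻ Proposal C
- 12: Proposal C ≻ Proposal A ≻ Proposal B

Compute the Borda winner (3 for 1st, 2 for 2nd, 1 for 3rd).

Proposal A: 10×3 + 13×3 + 23×2 + 12×2 = 139
Proposal B: 10×2 + 13×1 + 23×3 + 12×1 = 114
Proposal C: 10×1 + 13×2 + 23×1 + 12×3 = 95

Proposal A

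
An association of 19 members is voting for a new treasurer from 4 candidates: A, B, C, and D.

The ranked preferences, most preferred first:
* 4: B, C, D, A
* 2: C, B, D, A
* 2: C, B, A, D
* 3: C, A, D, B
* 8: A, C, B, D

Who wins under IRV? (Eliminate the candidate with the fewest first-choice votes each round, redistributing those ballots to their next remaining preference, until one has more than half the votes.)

C

Round 1: A 8, B 4, C 7, D 0. D eliminated.
Round 2: A 8, B 4, C 7. B eliminated.
Round 3: A 8, C 11. C has a majority (≥10).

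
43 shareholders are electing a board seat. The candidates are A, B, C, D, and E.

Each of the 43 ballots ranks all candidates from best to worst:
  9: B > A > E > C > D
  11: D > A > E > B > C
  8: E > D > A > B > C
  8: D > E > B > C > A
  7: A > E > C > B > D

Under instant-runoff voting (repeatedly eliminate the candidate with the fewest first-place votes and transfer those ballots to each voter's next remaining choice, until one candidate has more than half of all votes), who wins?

E

Round 1: A 7, B 9, C 0, D 19, E 8. C eliminated.
Round 2: A 7, B 9, D 19, E 8. A eliminated.
Round 3: B 9, D 19, E 15. B eliminated.
Round 4: D 19, E 24. E has a majority (≥22).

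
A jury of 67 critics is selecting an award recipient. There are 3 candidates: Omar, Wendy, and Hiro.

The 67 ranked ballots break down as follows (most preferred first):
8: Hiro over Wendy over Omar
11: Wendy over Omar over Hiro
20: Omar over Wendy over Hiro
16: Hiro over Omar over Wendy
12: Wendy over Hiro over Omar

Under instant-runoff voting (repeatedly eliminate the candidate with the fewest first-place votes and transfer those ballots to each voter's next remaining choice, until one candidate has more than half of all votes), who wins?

Wendy

Round 1: Omar 20, Wendy 23, Hiro 24. Omar eliminated.
Round 2: Wendy 43, Hiro 24. Wendy has a majority (≥34).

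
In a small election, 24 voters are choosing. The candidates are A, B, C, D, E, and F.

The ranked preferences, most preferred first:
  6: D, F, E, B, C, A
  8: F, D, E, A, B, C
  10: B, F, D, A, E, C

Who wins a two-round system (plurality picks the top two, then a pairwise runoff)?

Round 1 first-place votes: A 0, B 10, C 0, D 6, E 0, F 8. B and F advance.
Runoff: B is ranked above F on 10 ballots, F above B on 14.

F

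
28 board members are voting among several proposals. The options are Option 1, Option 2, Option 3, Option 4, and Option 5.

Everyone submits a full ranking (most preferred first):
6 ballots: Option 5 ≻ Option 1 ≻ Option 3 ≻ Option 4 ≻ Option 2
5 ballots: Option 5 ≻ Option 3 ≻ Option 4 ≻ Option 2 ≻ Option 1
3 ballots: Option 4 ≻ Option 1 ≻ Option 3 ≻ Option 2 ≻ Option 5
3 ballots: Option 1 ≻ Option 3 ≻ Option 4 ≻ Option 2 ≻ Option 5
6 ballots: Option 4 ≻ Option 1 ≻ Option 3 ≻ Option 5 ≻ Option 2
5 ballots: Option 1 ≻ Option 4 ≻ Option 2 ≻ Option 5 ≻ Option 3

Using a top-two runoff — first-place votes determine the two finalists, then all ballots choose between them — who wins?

Option 4

Round 1 first-place votes: Option 1 8, Option 2 0, Option 3 0, Option 4 9, Option 5 11. Option 5 and Option 4 advance.
Runoff: Option 5 is ranked above Option 4 on 11 ballots, Option 4 above Option 5 on 17.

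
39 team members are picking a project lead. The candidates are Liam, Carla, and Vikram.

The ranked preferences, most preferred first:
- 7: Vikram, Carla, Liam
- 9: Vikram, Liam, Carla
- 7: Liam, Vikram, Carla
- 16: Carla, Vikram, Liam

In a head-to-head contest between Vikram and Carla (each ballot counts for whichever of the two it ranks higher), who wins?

Vikram is ranked above Carla on 23 ballots; Carla above Vikram on 16.

Vikram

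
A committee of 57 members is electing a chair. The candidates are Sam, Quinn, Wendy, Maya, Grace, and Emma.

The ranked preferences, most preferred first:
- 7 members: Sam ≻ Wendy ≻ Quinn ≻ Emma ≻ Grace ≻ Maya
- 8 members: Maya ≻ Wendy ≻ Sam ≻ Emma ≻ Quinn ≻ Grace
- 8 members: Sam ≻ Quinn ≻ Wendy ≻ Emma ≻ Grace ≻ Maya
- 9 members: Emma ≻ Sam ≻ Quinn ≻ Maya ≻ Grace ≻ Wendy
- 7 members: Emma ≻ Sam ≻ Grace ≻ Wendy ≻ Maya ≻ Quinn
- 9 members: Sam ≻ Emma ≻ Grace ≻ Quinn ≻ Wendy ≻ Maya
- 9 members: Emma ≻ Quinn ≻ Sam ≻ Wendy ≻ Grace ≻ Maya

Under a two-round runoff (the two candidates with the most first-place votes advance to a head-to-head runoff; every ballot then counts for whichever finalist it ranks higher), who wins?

Sam

Round 1 first-place votes: Sam 24, Quinn 0, Wendy 0, Maya 8, Grace 0, Emma 25. Emma and Sam advance.
Runoff: Emma is ranked above Sam on 25 ballots, Sam above Emma on 32.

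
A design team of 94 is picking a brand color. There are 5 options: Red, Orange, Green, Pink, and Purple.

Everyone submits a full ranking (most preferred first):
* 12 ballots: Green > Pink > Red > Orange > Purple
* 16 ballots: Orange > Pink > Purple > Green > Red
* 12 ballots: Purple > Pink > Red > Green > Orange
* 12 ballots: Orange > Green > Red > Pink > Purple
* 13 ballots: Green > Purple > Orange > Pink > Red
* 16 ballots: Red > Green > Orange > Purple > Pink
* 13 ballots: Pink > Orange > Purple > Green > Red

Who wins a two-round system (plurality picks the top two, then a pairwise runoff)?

Round 1 first-place votes: Red 16, Orange 28, Green 25, Pink 13, Purple 12. Orange and Green advance.
Runoff: Orange is ranked above Green on 41 ballots, Green above Orange on 53.

Green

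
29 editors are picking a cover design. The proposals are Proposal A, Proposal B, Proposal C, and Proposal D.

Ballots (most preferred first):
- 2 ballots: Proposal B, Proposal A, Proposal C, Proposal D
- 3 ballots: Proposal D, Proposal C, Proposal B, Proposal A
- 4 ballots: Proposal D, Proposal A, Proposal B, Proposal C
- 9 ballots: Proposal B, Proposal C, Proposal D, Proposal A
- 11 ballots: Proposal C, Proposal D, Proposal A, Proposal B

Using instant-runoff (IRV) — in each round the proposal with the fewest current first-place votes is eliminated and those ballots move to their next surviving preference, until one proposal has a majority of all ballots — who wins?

Proposal B

Round 1: Proposal A 0, Proposal B 11, Proposal C 11, Proposal D 7. Proposal A eliminated.
Round 2: Proposal B 11, Proposal C 11, Proposal D 7. Proposal D eliminated.
Round 3: Proposal B 15, Proposal C 14. Proposal B has a majority (≥15).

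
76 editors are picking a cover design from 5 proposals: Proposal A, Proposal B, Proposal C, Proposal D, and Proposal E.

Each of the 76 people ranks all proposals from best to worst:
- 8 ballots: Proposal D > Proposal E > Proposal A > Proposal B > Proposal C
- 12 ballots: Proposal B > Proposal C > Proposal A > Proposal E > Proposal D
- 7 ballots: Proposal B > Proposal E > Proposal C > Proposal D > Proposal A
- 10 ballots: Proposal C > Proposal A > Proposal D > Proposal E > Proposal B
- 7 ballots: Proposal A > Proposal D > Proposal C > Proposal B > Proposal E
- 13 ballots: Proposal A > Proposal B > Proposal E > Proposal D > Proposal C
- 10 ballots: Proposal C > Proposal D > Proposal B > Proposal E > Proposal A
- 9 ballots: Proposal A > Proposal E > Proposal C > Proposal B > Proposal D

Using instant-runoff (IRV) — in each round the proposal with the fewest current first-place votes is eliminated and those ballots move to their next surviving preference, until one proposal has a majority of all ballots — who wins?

Proposal C

Round 1: Proposal A 29, Proposal B 19, Proposal C 20, Proposal D 8, Proposal E 0. Proposal E eliminated.
Round 2: Proposal A 29, Proposal B 19, Proposal C 20, Proposal D 8. Proposal D eliminated.
Round 3: Proposal A 37, Proposal B 19, Proposal C 20. Proposal B eliminated.
Round 4: Proposal A 37, Proposal C 39. Proposal C has a majority (≥39).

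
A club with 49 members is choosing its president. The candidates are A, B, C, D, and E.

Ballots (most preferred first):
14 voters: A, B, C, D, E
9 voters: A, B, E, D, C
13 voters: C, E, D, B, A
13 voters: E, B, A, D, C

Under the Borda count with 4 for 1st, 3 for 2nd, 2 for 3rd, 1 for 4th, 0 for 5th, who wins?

B

A: 14×4 + 9×4 + 13×0 + 13×2 = 118
B: 14×3 + 9×3 + 13×1 + 13×3 = 121
C: 14×2 + 9×0 + 13×4 + 13×0 = 80
D: 14×1 + 9×1 + 13×2 + 13×1 = 62
E: 14×0 + 9×2 + 13×3 + 13×4 = 109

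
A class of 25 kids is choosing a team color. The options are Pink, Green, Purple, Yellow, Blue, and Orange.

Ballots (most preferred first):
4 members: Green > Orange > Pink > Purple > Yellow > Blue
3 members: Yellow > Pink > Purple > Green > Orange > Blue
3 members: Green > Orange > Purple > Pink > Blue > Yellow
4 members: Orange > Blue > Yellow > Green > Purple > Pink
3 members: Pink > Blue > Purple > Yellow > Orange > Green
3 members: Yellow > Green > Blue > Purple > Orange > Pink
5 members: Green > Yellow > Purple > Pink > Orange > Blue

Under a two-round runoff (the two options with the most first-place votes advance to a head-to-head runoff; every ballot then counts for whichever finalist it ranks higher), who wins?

Yellow

Round 1 first-place votes: Pink 3, Green 12, Purple 0, Yellow 6, Blue 0, Orange 4. Green and Yellow advance.
Runoff: Green is ranked above Yellow on 12 ballots, Yellow above Green on 13.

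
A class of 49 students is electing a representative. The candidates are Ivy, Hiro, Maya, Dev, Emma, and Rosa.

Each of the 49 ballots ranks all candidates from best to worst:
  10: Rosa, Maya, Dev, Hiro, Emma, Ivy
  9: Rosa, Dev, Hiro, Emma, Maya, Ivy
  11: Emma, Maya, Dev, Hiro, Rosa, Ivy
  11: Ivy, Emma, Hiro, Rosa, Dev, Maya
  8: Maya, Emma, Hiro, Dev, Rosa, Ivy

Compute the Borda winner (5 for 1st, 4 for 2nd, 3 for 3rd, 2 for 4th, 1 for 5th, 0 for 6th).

Ivy: 10×0 + 9×0 + 11×0 + 11×5 + 8×0 = 55
Hiro: 10×2 + 9×3 + 11×2 + 11×3 + 8×3 = 126
Maya: 10×4 + 9×1 + 11×4 + 11×0 + 8×5 = 133
Dev: 10×3 + 9×4 + 11×3 + 11×1 + 8×2 = 126
Emma: 10×1 + 9×2 + 11×5 + 11×4 + 8×4 = 159
Rosa: 10×5 + 9×5 + 11×1 + 11×2 + 8×1 = 136

Emma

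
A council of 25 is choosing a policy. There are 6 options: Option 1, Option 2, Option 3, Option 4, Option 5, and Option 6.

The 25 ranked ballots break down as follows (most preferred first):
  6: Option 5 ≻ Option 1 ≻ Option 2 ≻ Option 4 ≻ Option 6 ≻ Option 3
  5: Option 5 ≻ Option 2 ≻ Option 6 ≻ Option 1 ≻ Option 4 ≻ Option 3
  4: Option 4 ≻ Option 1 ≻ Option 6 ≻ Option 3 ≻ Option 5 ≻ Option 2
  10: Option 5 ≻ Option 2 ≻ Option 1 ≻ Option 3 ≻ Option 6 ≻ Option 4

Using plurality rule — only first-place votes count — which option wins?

Option 5

First-place votes: Option 1 0, Option 2 0, Option 3 0, Option 4 4, Option 5 21, Option 6 0.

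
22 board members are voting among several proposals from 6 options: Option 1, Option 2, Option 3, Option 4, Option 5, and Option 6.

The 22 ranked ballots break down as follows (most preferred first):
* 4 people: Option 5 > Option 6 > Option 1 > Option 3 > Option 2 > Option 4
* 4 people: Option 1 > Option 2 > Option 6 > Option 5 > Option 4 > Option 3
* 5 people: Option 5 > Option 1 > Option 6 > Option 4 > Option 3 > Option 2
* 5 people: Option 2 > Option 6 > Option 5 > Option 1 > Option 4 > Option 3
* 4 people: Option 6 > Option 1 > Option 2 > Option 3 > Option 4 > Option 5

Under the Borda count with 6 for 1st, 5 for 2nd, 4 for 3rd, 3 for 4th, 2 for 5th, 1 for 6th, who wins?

Option 1: 4×4 + 4×6 + 5×5 + 5×3 + 4×5 = 100
Option 2: 4×2 + 4×5 + 5×1 + 5×6 + 4×4 = 79
Option 3: 4×3 + 4×1 + 5×2 + 5×1 + 4×3 = 43
Option 4: 4×1 + 4×2 + 5×3 + 5×2 + 4×2 = 45
Option 5: 4×6 + 4×3 + 5×6 + 5×4 + 4×1 = 90
Option 6: 4×5 + 4×4 + 5×4 + 5×5 + 4×6 = 105

Option 6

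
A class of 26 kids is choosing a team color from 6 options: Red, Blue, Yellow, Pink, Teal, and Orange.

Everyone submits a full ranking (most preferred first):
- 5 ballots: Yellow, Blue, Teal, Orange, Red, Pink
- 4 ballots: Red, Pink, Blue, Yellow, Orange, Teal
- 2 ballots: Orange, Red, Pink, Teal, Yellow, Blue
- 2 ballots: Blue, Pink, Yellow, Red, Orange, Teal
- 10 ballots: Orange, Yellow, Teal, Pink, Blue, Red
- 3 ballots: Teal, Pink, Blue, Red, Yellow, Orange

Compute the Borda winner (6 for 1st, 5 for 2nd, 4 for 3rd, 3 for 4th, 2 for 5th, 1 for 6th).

Yellow

Red: 5×2 + 4×6 + 2×5 + 2×3 + 10×1 + 3×3 = 69
Blue: 5×5 + 4×4 + 2×1 + 2×6 + 10×2 + 3×4 = 87
Yellow: 5×6 + 4×3 + 2×2 + 2×4 + 10×5 + 3×2 = 110
Pink: 5×1 + 4×5 + 2×4 + 2×5 + 10×3 + 3×5 = 88
Teal: 5×4 + 4×1 + 2×3 + 2×1 + 10×4 + 3×6 = 90
Orange: 5×3 + 4×2 + 2×6 + 2×2 + 10×6 + 3×1 = 102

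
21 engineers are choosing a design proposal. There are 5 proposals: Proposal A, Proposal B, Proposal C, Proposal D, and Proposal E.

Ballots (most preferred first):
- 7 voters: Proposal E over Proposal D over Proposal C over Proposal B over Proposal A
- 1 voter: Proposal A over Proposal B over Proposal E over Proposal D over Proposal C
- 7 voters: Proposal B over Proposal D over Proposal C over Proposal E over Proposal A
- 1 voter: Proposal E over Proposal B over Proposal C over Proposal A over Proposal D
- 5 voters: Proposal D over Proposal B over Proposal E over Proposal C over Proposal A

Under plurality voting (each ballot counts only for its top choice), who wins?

Proposal E

First-place votes: Proposal A 1, Proposal B 7, Proposal C 0, Proposal D 5, Proposal E 8.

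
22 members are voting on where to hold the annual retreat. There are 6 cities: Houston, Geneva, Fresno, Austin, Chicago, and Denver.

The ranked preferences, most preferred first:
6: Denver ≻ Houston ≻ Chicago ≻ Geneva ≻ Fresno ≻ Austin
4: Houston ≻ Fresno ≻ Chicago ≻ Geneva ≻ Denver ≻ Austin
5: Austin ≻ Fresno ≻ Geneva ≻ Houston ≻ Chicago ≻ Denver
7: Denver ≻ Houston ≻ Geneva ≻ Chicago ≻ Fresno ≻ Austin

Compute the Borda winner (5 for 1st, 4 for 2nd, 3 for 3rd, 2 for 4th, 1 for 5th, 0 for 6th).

Houston: 6×4 + 4×5 + 5×2 + 7×4 = 82
Geneva: 6×2 + 4×2 + 5×3 + 7×3 = 56
Fresno: 6×1 + 4×4 + 5×4 + 7×1 = 49
Austin: 6×0 + 4×0 + 5×5 + 7×0 = 25
Chicago: 6×3 + 4×3 + 5×1 + 7×2 = 49
Denver: 6×5 + 4×1 + 5×0 + 7×5 = 69

Houston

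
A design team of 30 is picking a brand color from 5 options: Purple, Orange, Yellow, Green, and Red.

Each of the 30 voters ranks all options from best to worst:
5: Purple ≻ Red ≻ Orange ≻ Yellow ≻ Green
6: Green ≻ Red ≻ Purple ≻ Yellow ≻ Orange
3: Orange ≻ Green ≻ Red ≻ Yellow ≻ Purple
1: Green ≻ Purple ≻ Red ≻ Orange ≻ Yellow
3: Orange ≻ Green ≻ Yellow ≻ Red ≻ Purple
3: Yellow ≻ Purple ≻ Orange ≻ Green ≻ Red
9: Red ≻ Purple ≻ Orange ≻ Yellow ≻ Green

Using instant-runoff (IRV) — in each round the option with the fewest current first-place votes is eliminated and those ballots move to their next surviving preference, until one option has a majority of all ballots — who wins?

Green

Round 1: Purple 5, Orange 6, Yellow 3, Green 7, Red 9. Yellow eliminated.
Round 2: Purple 8, Orange 6, Green 7, Red 9. Orange eliminated.
Round 3: Purple 8, Green 13, Red 9. Purple eliminated.
Round 4: Green 16, Red 14. Green has a majority (≥16).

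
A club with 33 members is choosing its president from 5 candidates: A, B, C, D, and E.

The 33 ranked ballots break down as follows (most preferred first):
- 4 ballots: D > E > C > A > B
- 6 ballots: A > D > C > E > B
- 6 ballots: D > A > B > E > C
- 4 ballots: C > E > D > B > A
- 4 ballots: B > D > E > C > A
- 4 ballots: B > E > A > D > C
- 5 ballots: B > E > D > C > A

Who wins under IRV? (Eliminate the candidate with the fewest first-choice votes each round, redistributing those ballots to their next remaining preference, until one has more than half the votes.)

Round 1: A 6, B 13, C 4, D 10, E 0. E eliminated.
Round 2: A 6, B 13, C 4, D 10. C eliminated.
Round 3: A 6, B 13, D 14. A eliminated.
Round 4: B 13, D 20. D has a majority (≥17).

D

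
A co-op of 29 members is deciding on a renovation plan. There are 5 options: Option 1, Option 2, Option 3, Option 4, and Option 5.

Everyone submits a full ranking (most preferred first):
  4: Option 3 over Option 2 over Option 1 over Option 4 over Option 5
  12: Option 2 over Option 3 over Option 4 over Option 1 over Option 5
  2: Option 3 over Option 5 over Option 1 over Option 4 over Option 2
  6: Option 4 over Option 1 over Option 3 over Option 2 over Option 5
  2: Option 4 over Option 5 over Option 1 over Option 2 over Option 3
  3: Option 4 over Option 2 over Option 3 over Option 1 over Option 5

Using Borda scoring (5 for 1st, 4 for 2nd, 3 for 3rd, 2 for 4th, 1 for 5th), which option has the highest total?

Option 3

Option 1: 4×3 + 12×2 + 2×3 + 6×4 + 2×3 + 3×2 = 78
Option 2: 4×4 + 12×5 + 2×1 + 6×2 + 2×2 + 3×4 = 106
Option 3: 4×5 + 12×4 + 2×5 + 6×3 + 2×1 + 3×3 = 107
Option 4: 4×2 + 12×3 + 2×2 + 6×5 + 2×5 + 3×5 = 103
Option 5: 4×1 + 12×1 + 2×4 + 6×1 + 2×4 + 3×1 = 41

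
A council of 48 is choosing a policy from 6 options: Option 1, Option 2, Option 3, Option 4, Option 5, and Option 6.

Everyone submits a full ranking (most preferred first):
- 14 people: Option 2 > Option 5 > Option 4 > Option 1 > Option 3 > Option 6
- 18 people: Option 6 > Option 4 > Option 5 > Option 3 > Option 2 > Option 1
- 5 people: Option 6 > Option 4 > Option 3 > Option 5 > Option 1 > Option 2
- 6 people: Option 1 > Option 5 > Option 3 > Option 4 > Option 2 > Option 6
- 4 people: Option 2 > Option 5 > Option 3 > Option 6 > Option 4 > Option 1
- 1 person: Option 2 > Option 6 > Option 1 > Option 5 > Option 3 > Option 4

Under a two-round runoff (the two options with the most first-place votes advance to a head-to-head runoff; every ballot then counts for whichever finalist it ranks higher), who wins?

Option 2

Round 1 first-place votes: Option 1 6, Option 2 19, Option 3 0, Option 4 0, Option 5 0, Option 6 23. Option 6 and Option 2 advance.
Runoff: Option 6 is ranked above Option 2 on 23 ballots, Option 2 above Option 6 on 25.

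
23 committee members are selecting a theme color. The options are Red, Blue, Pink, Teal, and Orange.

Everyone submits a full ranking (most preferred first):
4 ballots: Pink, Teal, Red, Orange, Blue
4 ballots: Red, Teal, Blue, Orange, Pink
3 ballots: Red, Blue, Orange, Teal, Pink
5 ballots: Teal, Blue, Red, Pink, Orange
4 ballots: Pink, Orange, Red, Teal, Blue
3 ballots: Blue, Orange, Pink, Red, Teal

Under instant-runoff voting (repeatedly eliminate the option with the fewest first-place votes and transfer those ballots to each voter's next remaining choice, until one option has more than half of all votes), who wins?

Red

Round 1: Red 7, Blue 3, Pink 8, Teal 5, Orange 0. Orange eliminated.
Round 2: Red 7, Blue 3, Pink 8, Teal 5. Blue eliminated.
Round 3: Red 7, Pink 11, Teal 5. Teal eliminated.
Round 4: Red 12, Pink 11. Red has a majority (≥12).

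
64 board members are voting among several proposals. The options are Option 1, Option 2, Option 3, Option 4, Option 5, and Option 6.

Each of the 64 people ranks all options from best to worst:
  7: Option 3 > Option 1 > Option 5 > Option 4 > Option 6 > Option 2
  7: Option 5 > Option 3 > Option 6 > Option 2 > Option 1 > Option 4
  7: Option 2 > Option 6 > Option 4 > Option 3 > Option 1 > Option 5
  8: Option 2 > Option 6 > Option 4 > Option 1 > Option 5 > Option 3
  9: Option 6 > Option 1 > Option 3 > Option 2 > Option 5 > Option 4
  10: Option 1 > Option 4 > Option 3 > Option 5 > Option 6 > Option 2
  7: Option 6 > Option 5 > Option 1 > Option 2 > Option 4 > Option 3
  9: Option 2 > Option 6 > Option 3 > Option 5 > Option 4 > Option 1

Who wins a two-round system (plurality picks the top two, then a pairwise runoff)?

Option 6

Round 1 first-place votes: Option 1 10, Option 2 24, Option 3 7, Option 4 0, Option 5 7, Option 6 16. Option 2 and Option 6 advance.
Runoff: Option 2 is ranked above Option 6 on 24 ballots, Option 6 above Option 2 on 40.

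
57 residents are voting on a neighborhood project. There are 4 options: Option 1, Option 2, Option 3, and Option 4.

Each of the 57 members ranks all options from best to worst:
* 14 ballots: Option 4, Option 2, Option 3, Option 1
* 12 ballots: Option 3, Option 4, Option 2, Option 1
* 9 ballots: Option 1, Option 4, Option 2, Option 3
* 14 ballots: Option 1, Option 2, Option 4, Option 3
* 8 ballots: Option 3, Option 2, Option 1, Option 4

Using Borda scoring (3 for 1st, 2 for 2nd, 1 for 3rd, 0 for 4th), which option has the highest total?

Option 1: 14×0 + 12×0 + 9×3 + 14×3 + 8×1 = 77
Option 2: 14×2 + 12×1 + 9×1 + 14×2 + 8×2 = 93
Option 3: 14×1 + 12×3 + 9×0 + 14×0 + 8×3 = 74
Option 4: 14×3 + 12×2 + 9×2 + 14×1 + 8×0 = 98

Option 4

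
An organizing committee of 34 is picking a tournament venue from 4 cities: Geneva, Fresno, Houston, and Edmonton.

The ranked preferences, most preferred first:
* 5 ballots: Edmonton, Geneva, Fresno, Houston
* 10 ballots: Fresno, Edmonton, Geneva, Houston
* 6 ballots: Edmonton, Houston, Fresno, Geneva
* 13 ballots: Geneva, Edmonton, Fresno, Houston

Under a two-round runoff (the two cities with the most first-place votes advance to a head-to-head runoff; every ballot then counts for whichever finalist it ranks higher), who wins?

Edmonton

Round 1 first-place votes: Geneva 13, Fresno 10, Houston 0, Edmonton 11. Geneva and Edmonton advance.
Runoff: Geneva is ranked above Edmonton on 13 ballots, Edmonton above Geneva on 21.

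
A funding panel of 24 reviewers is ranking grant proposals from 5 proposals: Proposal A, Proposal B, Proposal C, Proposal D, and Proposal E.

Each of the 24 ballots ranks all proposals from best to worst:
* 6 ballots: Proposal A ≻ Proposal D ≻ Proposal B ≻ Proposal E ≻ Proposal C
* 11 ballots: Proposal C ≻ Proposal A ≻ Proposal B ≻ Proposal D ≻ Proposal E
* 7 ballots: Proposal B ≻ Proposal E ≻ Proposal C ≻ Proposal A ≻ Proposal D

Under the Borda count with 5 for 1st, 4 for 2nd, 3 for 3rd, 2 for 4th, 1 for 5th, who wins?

Proposal A: 6×5 + 11×4 + 7×2 = 88
Proposal B: 6×3 + 11×3 + 7×5 = 86
Proposal C: 6×1 + 11×5 + 7×3 = 82
Proposal D: 6×4 + 11×2 + 7×1 = 53
Proposal E: 6×2 + 11×1 + 7×4 = 51

Proposal A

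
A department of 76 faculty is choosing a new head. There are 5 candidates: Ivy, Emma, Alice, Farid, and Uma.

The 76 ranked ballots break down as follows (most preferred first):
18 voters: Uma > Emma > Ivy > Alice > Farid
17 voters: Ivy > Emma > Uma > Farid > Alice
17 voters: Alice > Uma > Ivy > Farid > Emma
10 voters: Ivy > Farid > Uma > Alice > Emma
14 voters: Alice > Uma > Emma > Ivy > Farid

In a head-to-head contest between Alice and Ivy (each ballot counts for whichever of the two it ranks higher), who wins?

Ivy

Alice is ranked above Ivy on 31 ballots; Ivy above Alice on 45.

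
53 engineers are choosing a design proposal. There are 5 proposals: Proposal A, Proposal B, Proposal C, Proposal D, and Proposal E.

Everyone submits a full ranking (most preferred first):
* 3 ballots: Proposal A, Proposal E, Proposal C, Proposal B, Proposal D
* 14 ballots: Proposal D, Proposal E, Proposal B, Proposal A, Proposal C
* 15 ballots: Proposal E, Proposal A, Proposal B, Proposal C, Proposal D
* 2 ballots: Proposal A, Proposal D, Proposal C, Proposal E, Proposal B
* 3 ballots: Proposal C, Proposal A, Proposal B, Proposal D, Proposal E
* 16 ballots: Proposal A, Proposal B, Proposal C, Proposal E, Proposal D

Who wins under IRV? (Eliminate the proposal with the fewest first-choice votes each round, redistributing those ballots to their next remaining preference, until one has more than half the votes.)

Round 1: Proposal A 21, Proposal B 0, Proposal C 3, Proposal D 14, Proposal E 15. Proposal B eliminated.
Round 2: Proposal A 21, Proposal C 3, Proposal D 14, Proposal E 15. Proposal C eliminated.
Round 3: Proposal A 24, Proposal D 14, Proposal E 15. Proposal D eliminated.
Round 4: Proposal A 24, Proposal E 29. Proposal E has a majority (≥27).

Proposal E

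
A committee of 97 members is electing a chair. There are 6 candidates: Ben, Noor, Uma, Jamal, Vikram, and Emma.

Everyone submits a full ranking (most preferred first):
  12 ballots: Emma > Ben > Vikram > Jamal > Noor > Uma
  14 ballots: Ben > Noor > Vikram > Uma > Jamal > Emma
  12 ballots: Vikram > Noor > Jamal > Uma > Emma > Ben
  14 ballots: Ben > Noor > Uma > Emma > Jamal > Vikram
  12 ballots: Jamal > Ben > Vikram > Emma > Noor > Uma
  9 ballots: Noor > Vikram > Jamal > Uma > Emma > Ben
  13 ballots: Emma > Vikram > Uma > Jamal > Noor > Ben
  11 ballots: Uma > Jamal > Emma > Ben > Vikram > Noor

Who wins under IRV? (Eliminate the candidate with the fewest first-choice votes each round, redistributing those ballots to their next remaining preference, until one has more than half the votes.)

Round 1: Ben 28, Noor 9, Uma 11, Jamal 12, Vikram 12, Emma 25. Noor eliminated.
Round 2: Ben 28, Uma 11, Jamal 12, Vikram 21, Emma 25. Uma eliminated.
Round 3: Ben 28, Jamal 23, Vikram 21, Emma 25. Vikram eliminated.
Round 4: Ben 28, Jamal 44, Emma 25. Emma eliminated.
Round 5: Ben 40, Jamal 57. Jamal has a majority (≥49).

Jamal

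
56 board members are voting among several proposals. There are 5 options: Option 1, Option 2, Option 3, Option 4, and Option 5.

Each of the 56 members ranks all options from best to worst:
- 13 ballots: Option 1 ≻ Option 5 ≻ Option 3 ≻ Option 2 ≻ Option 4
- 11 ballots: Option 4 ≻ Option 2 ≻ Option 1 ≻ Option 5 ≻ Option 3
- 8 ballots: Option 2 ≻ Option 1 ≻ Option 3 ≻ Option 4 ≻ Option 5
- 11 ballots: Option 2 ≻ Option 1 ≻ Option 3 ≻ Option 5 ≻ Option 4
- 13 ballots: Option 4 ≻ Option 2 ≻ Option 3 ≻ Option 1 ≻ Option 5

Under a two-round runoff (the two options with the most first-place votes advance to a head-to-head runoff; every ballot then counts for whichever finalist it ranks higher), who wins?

Round 1 first-place votes: Option 1 13, Option 2 19, Option 3 0, Option 4 24, Option 5 0. Option 4 and Option 2 advance.
Runoff: Option 4 is ranked above Option 2 on 24 ballots, Option 2 above Option 4 on 32.

Option 2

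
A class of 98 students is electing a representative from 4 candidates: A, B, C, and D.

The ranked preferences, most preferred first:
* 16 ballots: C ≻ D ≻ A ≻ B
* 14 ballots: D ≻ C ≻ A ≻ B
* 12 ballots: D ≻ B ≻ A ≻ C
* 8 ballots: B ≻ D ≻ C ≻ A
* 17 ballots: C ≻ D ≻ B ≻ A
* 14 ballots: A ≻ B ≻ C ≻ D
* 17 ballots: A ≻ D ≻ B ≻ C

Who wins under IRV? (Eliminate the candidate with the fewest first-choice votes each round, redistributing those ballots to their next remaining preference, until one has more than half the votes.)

Round 1: A 31, B 8, C 33, D 26. B eliminated.
Round 2: A 31, C 33, D 34. A eliminated.
Round 3: C 47, D 51. D has a majority (≥50).

D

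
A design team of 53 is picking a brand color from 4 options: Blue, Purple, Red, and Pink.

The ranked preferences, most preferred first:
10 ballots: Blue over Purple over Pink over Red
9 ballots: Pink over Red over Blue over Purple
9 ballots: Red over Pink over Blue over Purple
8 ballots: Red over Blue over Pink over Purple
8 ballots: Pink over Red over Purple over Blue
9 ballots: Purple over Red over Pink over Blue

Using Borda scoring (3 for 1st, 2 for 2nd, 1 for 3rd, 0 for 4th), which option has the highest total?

Blue: 10×3 + 9×1 + 9×1 + 8×2 + 8×0 + 9×0 = 64
Purple: 10×2 + 9×0 + 9×0 + 8×0 + 8×1 + 9×3 = 55
Red: 10×0 + 9×2 + 9×3 + 8×3 + 8×2 + 9×2 = 103
Pink: 10×1 + 9×3 + 9×2 + 8×1 + 8×3 + 9×1 = 96

Red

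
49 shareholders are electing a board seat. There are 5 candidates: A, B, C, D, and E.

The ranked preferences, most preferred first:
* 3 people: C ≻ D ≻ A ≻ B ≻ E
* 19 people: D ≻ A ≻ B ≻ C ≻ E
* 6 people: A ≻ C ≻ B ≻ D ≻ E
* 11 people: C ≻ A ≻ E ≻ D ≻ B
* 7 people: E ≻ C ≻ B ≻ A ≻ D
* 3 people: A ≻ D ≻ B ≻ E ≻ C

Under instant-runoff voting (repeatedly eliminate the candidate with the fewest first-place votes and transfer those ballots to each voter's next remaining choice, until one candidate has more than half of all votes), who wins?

Round 1: A 9, B 0, C 14, D 19, E 7. B eliminated.
Round 2: A 9, C 14, D 19, E 7. E eliminated.
Round 3: A 9, C 21, D 19. A eliminated.
Round 4: C 27, D 22. C has a majority (≥25).

C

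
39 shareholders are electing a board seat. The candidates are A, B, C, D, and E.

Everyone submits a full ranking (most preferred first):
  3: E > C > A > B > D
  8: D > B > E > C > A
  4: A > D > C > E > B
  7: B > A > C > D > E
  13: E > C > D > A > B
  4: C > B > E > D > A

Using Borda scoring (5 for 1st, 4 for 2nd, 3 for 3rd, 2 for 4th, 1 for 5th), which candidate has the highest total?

A: 3×3 + 8×1 + 4×5 + 7×4 + 13×2 + 4×1 = 95
B: 3×2 + 8×4 + 4×1 + 7×5 + 13×1 + 4×4 = 106
C: 3×4 + 8×2 + 4×3 + 7×3 + 13×4 + 4×5 = 133
D: 3×1 + 8×5 + 4×4 + 7×2 + 13×3 + 4×2 = 120
E: 3×5 + 8×3 + 4×2 + 7×1 + 13×5 + 4×3 = 131

C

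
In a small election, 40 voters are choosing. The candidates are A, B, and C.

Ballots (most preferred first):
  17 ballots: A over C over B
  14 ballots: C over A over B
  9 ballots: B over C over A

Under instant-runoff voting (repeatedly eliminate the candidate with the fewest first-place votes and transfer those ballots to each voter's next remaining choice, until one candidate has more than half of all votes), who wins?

C

Round 1: A 17, B 9, C 14. B eliminated.
Round 2: A 17, C 23. C has a majority (≥21).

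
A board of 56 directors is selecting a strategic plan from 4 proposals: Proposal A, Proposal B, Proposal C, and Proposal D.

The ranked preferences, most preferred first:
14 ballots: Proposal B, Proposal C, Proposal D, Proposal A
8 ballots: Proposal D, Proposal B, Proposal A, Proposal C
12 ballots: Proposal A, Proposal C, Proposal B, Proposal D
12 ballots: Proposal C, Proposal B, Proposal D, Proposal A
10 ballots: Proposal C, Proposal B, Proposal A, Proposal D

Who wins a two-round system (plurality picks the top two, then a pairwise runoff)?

Proposal C

Round 1 first-place votes: Proposal A 12, Proposal B 14, Proposal C 22, Proposal D 8. Proposal C and Proposal B advance.
Runoff: Proposal C is ranked above Proposal B on 34 ballots, Proposal B above Proposal C on 22.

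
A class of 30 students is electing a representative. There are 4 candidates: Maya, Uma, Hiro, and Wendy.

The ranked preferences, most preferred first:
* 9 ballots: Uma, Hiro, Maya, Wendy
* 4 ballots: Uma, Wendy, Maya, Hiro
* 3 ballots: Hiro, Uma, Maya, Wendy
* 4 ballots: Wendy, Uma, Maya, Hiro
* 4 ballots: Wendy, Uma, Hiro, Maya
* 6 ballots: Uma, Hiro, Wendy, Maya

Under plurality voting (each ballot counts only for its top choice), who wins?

Uma

First-place votes: Maya 0, Uma 19, Hiro 3, Wendy 8.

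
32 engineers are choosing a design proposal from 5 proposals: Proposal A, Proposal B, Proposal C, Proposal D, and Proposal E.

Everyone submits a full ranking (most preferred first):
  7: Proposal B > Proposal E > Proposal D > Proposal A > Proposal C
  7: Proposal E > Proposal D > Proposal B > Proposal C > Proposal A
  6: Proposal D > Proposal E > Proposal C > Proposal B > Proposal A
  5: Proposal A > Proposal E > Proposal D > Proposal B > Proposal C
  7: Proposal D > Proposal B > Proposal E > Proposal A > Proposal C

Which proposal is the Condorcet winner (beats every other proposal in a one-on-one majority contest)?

Proposal E

Proposal E vs Proposal A: 27–5
Proposal E vs Proposal B: 18–14
Proposal E vs Proposal C: 32–0
Proposal E vs Proposal D: 19–13
Proposal E beats every other proposal.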